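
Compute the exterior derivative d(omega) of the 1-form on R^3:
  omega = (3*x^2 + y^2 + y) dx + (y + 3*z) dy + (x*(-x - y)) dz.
d(omega) = (-2*y - 1) dx ∧ dy + (-2*x - y) dx ∧ dz + (-x - 3) dy ∧ dz

For a 1-form omega = sum_i f_i dx_i, the exterior derivative is
  d(omega) = sum_{i < j} (∂f_j/∂x_i - ∂f_i/∂x_j) dx_i ∧ dx_j.
  coefficient of dx ∧ dy: ∂f_2/∂x - ∂f_1/∂y = ∂(y + 3*z)/∂x - ∂(3*x^2 + y^2 + y)/∂y = -2*y - 1
  coefficient of dx ∧ dz: ∂f_3/∂x - ∂f_1/∂z = ∂(x*(-x - y))/∂x - ∂(3*x^2 + y^2 + y)/∂z = -2*x - y
  coefficient of dy ∧ dz: ∂f_3/∂y - ∂f_2/∂z = ∂(x*(-x - y))/∂y - ∂(y + 3*z)/∂z = -x - 3
Assembling: d(omega) = (-2*y - 1) dx ∧ dy + (-2*x - y) dx ∧ dz + (-x - 3) dy ∧ dz.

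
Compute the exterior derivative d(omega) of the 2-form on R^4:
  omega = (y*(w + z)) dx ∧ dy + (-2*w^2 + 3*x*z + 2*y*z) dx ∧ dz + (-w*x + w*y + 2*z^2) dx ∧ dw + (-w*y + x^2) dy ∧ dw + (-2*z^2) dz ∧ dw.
d(omega) = (y - 2*z) dx ∧ dy ∧ dz + (-w + 2*x + y) dx ∧ dy ∧ dw + (-4*w - 4*z) dx ∧ dz ∧ dw

For a 2-form omega = sum_{i<j} g_{ij} dx_i ∧ dx_j, the exterior derivative is
  d(omega) = sum_{i<j} d(g_{ij}) ∧ dx_i ∧ dx_j = sum_{i<j, k} (∂g_{ij}/∂x_k) dx_k ∧ dx_i ∧ dx_j.
Expand each term, using dx_k ∧ dx_i ∧ dx_j = sgn(permutation) dx_{(a)} ∧ dx_{(b)} ∧ dx_{(c)} with (a < b < c) sorted:
  d(y*(w + z)) includes (∂/∂z)(y*(w + z)) dz = (y) dz, which multiplied by dx ∧ dy gives (y) dx ∧ dy ∧ dz
  d(y*(w + z)) includes (∂/∂w)(y*(w + z)) dw = (y) dw, which multiplied by dx ∧ dy gives (y) dx ∧ dy ∧ dw
  d(-2*w^2 + 3*x*z + 2*y*z) includes (∂/∂y)(-2*w^2 + 3*x*z + 2*y*z) dy = (2*z) dy, which multiplied by dx ∧ dz gives (-2*z) dx ∧ dy ∧ dz
  d(-2*w^2 + 3*x*z + 2*y*z) includes (∂/∂w)(-2*w^2 + 3*x*z + 2*y*z) dw = (-4*w) dw, which multiplied by dx ∧ dz gives (-4*w) dx ∧ dz ∧ dw
  d(-w*x + w*y + 2*z^2) includes (∂/∂y)(-w*x + w*y + 2*z^2) dy = (w) dy, which multiplied by dx ∧ dw gives (-w) dx ∧ dy ∧ dw
  d(-w*x + w*y + 2*z^2) includes (∂/∂z)(-w*x + w*y + 2*z^2) dz = (4*z) dz, which multiplied by dx ∧ dw gives (-4*z) dx ∧ dz ∧ dw
  d(-w*y + x^2) includes (∂/∂x)(-w*y + x^2) dx = (2*x) dx, which multiplied by dy ∧ dw gives (2*x) dx ∧ dy ∧ dw
Collecting like 3-forms: d(omega) = (y - 2*z) dx ∧ dy ∧ dz + (-w + 2*x + y) dx ∧ dy ∧ dw + (-4*w - 4*z) dx ∧ dz ∧ dw.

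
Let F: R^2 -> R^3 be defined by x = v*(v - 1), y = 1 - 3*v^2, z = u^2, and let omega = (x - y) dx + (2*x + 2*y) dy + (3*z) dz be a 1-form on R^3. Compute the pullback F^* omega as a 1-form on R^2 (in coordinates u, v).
F^* omega = (6*u^3) du + (32*v^3 + 6*v^2 - 13*v + 1) dv

Using F^*(f dg) = (f ∘ F) d(g ∘ F), substitute each coordinate x_i by F_i(u, v) in f_i, and replace dx_i by d F_i = (∂F_i/∂u) du + (∂F_i/∂v) dv.
  For the x component: f_1(F) = 4*v^2 - v - 1; d F_1 = (0) du + (2*v - 1) dv
  For the y component: f_2(F) = -4*v^2 - 2*v + 2; d F_2 = (0) du + (-6*v) dv
  For the z component: f_3(F) = 3*u^2; d F_3 = (2*u) du + (0) dv
Combining and collecting du, dv coefficients:
  coeff of du: 6*u^3
  coeff of dv: 32*v^3 + 6*v^2 - 13*v + 1
F^* omega = (6*u^3) du + (32*v^3 + 6*v^2 - 13*v + 1) dv.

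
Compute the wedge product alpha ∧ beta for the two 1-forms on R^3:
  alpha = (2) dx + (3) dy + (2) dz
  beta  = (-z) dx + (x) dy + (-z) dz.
alpha ∧ beta = (2*x + 3*z) dx ∧ dy + (-2*x - 3*z) dy ∧ dz

Distribute the wedge, using dx_i ∧ dx_j = -dx_j ∧ dx_i and dx_i ∧ dx_i = 0. For each pair (i, j) with i < j, the coefficient of dx_i ∧ dx_j in alpha ∧ beta is (alpha_i * beta_j - alpha_j * beta_i). Collecting: alpha ∧ beta = (2*x + 3*z) dx ∧ dy + (-2*x - 3*z) dy ∧ dz.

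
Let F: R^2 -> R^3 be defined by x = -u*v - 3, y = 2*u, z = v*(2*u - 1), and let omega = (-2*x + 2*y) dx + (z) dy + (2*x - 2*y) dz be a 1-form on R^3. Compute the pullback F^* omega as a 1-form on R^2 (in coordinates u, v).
F^* omega = (2*v*(-3*u*v - 4*u - 10)) du + (-6*u^2*v - 12*u^2 + 2*u*v - 14*u + 6) dv

Using F^*(f dg) = (f ∘ F) d(g ∘ F), substitute each coordinate x_i by F_i(u, v) in f_i, and replace dx_i by d F_i = (∂F_i/∂u) du + (∂F_i/∂v) dv.
  For the x component: f_1(F) = 2*u*v + 4*u + 6; d F_1 = (-v) du + (-u) dv
  For the y component: f_2(F) = v*(2*u - 1); d F_2 = (2) du + (0) dv
  For the z component: f_3(F) = -2*u*v - 4*u - 6; d F_3 = (2*v) du + (2*u - 1) dv
Combining and collecting du, dv coefficients:
  coeff of du: 2*v*(-3*u*v - 4*u - 10)
  coeff of dv: -6*u^2*v - 12*u^2 + 2*u*v - 14*u + 6
F^* omega = (2*v*(-3*u*v - 4*u - 10)) du + (-6*u^2*v - 12*u^2 + 2*u*v - 14*u + 6) dv.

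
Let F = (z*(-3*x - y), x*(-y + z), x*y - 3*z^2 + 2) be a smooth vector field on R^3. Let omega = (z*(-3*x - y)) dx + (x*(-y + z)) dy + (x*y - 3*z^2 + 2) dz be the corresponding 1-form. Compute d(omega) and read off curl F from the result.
d(omega) = (0) dy ∧ dz + (-3*x - 2*y) dz ∧ dx + (-y + 2*z) dx ∧ dy; curl F = (0, -3*x - 2*y, -y + 2*z)

d omega = sum_{i<j} (∂f_j/∂x_i - ∂f_i/∂x_j) dx_i ∧ dx_j. Under the identification (dy ∧ dz, dz ∧ dx, dx ∧ dy) ↔ (e_x, e_y, e_z), the coefficients are exactly the components of curl F. Compute:
  ∂R/∂y - ∂Q/∂z = (x) - (x) = 0
  ∂P/∂z - ∂R/∂x = (-3*x - y) - (y) = -3*x - 2*y
  ∂Q/∂x - ∂P/∂y = (-y + z) - (-z) = -y + 2*z.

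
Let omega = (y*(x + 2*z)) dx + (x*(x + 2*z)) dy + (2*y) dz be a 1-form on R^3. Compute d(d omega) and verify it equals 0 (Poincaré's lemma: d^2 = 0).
d(d omega) = 0

Step 1: d omega = sum_{i<j} (∂f_j/∂x_i - ∂f_i/∂x_j) dx_i ∧ dx_j:
  coeff of dx ∧ dy: x
  coeff of dx ∧ dz: -2*y
  coeff of dy ∧ dz: 2 - 2*x
Step 2: Apply d again to each 2-form coefficient. The only possible 3-form in R^3 is dx ∧ dy ∧ dz, with coefficient
  ∂(coeff of dy∧dz)/∂x - ∂(coeff of dx∧dz)/∂y + ∂(coeff of dx∧dy)/∂z
  = ∂/∂x (2 - 2*x) - ∂/∂y (-2*y) + ∂/∂z (x).
Each of these terms simplifies to sums of mixed partials that cancel in pairs. The result is 0 (by equality of mixed partials for smooth functions — Schwarz / Clairaut).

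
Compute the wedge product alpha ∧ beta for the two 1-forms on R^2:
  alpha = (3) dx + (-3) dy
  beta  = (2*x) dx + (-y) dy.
alpha ∧ beta = (6*x - 3*y) dx ∧ dy

Distribute the wedge, using dx_i ∧ dx_j = -dx_j ∧ dx_i and dx_i ∧ dx_i = 0. For each pair (i, j) with i < j, the coefficient of dx_i ∧ dx_j in alpha ∧ beta is (alpha_i * beta_j - alpha_j * beta_i). Collecting: alpha ∧ beta = (6*x - 3*y) dx ∧ dy.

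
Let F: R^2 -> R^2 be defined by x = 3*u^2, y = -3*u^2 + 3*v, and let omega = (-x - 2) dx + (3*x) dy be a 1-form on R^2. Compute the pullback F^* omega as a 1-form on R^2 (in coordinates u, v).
F^* omega = (-72*u^3 - 12*u) du + (27*u^2) dv

Using F^*(f dg) = (f ∘ F) d(g ∘ F), substitute each coordinate x_i by F_i(u, v) in f_i, and replace dx_i by d F_i = (∂F_i/∂u) du + (∂F_i/∂v) dv.
  For the x component: f_1(F) = -3*u^2 - 2; d F_1 = (6*u) du + (0) dv
  For the y component: f_2(F) = 9*u^2; d F_2 = (-6*u) du + (3) dv
Combining and collecting du, dv coefficients:
  coeff of du: -72*u^3 - 12*u
  coeff of dv: 27*u^2
F^* omega = (-72*u^3 - 12*u) du + (27*u^2) dv.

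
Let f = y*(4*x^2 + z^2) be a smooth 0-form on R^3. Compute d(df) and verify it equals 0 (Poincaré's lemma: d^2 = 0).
d(df) = 0

Step 1: df = sum_i (∂f/∂x_i) dx_i = (8*x*y) dx + (4*x^2 + z^2) dy + (2*y*z) dz.
Step 2: Apply d again. Using the 1-form formula, the coefficient of dx ∧ dy in d(df) is ∂^2 f/∂x ∂y - ∂^2 f/∂y ∂x = (8*x) - (8*x) = 0 (equality of mixed partials for smooth f).
Similarly for dx ∧ dz and dy ∧ dz — all coefficients vanish. So d(df) = 0.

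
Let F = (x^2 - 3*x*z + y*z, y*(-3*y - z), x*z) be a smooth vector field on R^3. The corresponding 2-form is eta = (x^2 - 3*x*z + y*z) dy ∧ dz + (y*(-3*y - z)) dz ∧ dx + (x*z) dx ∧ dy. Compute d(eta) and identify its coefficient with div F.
d(eta) = (3*x - 6*y - 4*z) dx ∧ dy ∧ dz; div F = 3*x - 6*y - 4*z

For a 2-form in R^3 of the form above, applying d gives a 3-form with coefficient ∂P/∂x + ∂Q/∂y + ∂R/∂z:
  ∂P/∂x = 2*x - 3*z
  ∂Q/∂y = -6*y - z
  ∂R/∂z = x
Sum = 3*x - 6*y - 4*z, which is exactly div F.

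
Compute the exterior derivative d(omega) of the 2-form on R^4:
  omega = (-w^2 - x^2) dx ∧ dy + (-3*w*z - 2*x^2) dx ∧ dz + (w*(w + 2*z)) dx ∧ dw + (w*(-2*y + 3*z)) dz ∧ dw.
d(omega) = (-2*w) dx ∧ dy ∧ dw + (-2*w - 3*z) dx ∧ dz ∧ dw + (-2*w) dy ∧ dz ∧ dw

For a 2-form omega = sum_{i<j} g_{ij} dx_i ∧ dx_j, the exterior derivative is
  d(omega) = sum_{i<j} d(g_{ij}) ∧ dx_i ∧ dx_j = sum_{i<j, k} (∂g_{ij}/∂x_k) dx_k ∧ dx_i ∧ dx_j.
Expand each term, using dx_k ∧ dx_i ∧ dx_j = sgn(permutation) dx_{(a)} ∧ dx_{(b)} ∧ dx_{(c)} with (a < b < c) sorted:
  d(-w^2 - x^2) includes (∂/∂w)(-w^2 - x^2) dw = (-2*w) dw, which multiplied by dx ∧ dy gives (-2*w) dx ∧ dy ∧ dw
  d(-3*w*z - 2*x^2) includes (∂/∂w)(-3*w*z - 2*x^2) dw = (-3*z) dw, which multiplied by dx ∧ dz gives (-3*z) dx ∧ dz ∧ dw
  d(w*(w + 2*z)) includes (∂/∂z)(w*(w + 2*z)) dz = (2*w) dz, which multiplied by dx ∧ dw gives (-2*w) dx ∧ dz ∧ dw
  d(w*(-2*y + 3*z)) includes (∂/∂y)(w*(-2*y + 3*z)) dy = (-2*w) dy, which multiplied by dz ∧ dw gives (-2*w) dy ∧ dz ∧ dw
Collecting like 3-forms: d(omega) = (-2*w) dx ∧ dy ∧ dw + (-2*w - 3*z) dx ∧ dz ∧ dw + (-2*w) dy ∧ dz ∧ dw.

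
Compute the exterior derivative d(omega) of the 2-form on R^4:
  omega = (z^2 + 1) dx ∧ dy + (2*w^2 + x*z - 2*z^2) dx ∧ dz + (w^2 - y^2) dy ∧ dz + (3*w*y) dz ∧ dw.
d(omega) = (2*z) dx ∧ dy ∧ dz + (4*w) dx ∧ dz ∧ dw + (5*w) dy ∧ dz ∧ dw

For a 2-form omega = sum_{i<j} g_{ij} dx_i ∧ dx_j, the exterior derivative is
  d(omega) = sum_{i<j} d(g_{ij}) ∧ dx_i ∧ dx_j = sum_{i<j, k} (∂g_{ij}/∂x_k) dx_k ∧ dx_i ∧ dx_j.
Expand each term, using dx_k ∧ dx_i ∧ dx_j = sgn(permutation) dx_{(a)} ∧ dx_{(b)} ∧ dx_{(c)} with (a < b < c) sorted:
  d(z^2 + 1) includes (∂/∂z)(z^2 + 1) dz = (2*z) dz, which multiplied by dx ∧ dy gives (2*z) dx ∧ dy ∧ dz
  d(2*w^2 + x*z - 2*z^2) includes (∂/∂w)(2*w^2 + x*z - 2*z^2) dw = (4*w) dw, which multiplied by dx ∧ dz gives (4*w) dx ∧ dz ∧ dw
  d(w^2 - y^2) includes (∂/∂w)(w^2 - y^2) dw = (2*w) dw, which multiplied by dy ∧ dz gives (2*w) dy ∧ dz ∧ dw
  d(3*w*y) includes (∂/∂y)(3*w*y) dy = (3*w) dy, which multiplied by dz ∧ dw gives (3*w) dy ∧ dz ∧ dw
Collecting like 3-forms: d(omega) = (2*z) dx ∧ dy ∧ dz + (4*w) dx ∧ dz ∧ dw + (5*w) dy ∧ dz ∧ dw.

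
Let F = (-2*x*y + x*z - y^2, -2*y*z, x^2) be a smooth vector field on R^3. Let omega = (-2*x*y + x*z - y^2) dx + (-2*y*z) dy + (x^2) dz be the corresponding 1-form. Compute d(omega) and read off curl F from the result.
d(omega) = (2*y) dy ∧ dz + (-x) dz ∧ dx + (2*x + 2*y) dx ∧ dy; curl F = (2*y, -x, 2*x + 2*y)

d omega = sum_{i<j} (∂f_j/∂x_i - ∂f_i/∂x_j) dx_i ∧ dx_j. Under the identification (dy ∧ dz, dz ∧ dx, dx ∧ dy) ↔ (e_x, e_y, e_z), the coefficients are exactly the components of curl F. Compute:
  ∂R/∂y - ∂Q/∂z = (0) - (-2*y) = 2*y
  ∂P/∂z - ∂R/∂x = (x) - (2*x) = -x
  ∂Q/∂x - ∂P/∂y = (0) - (-2*x - 2*y) = 2*x + 2*y.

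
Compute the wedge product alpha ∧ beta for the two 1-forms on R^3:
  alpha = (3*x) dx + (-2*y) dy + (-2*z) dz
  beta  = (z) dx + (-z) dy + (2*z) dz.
alpha ∧ beta = (z*(-3*x + 2*y)) dx ∧ dy + (2*z*(3*x + z)) dx ∧ dz + (-2*z*(2*y + z)) dy ∧ dz

Distribute the wedge, using dx_i ∧ dx_j = -dx_j ∧ dx_i and dx_i ∧ dx_i = 0. For each pair (i, j) with i < j, the coefficient of dx_i ∧ dx_j in alpha ∧ beta is (alpha_i * beta_j - alpha_j * beta_i). Collecting: alpha ∧ beta = (z*(-3*x + 2*y)) dx ∧ dy + (2*z*(3*x + z)) dx ∧ dz + (-2*z*(2*y + z)) dy ∧ dz.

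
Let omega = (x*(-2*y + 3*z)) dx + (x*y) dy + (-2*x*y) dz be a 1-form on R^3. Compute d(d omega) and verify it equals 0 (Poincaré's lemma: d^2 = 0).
d(d omega) = 0

Step 1: d omega = sum_{i<j} (∂f_j/∂x_i - ∂f_i/∂x_j) dx_i ∧ dx_j:
  coeff of dx ∧ dy: 2*x + y
  coeff of dx ∧ dz: -3*x - 2*y
  coeff of dy ∧ dz: -2*x
Step 2: Apply d again to each 2-form coefficient. The only possible 3-form in R^3 is dx ∧ dy ∧ dz, with coefficient
  ∂(coeff of dy∧dz)/∂x - ∂(coeff of dx∧dz)/∂y + ∂(coeff of dx∧dy)/∂z
  = ∂/∂x (-2*x) - ∂/∂y (-3*x - 2*y) + ∂/∂z (2*x + y).
Each of these terms simplifies to sums of mixed partials that cancel in pairs. The result is 0 (by equality of mixed partials for smooth functions — Schwarz / Clairaut).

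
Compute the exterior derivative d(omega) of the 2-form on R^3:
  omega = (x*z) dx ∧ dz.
d(omega) = 0

For a 2-form omega = sum_{i<j} g_{ij} dx_i ∧ dx_j, the exterior derivative is
  d(omega) = sum_{i<j} d(g_{ij}) ∧ dx_i ∧ dx_j = sum_{i<j, k} (∂g_{ij}/∂x_k) dx_k ∧ dx_i ∧ dx_j.
Expand each term, using dx_k ∧ dx_i ∧ dx_j = sgn(permutation) dx_{(a)} ∧ dx_{(b)} ∧ dx_{(c)} with (a < b < c) sorted:

Collecting like 3-forms: d(omega) = 0.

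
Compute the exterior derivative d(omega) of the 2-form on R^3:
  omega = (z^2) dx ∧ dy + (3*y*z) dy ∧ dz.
d(omega) = (2*z) dx ∧ dy ∧ dz

For a 2-form omega = sum_{i<j} g_{ij} dx_i ∧ dx_j, the exterior derivative is
  d(omega) = sum_{i<j} d(g_{ij}) ∧ dx_i ∧ dx_j = sum_{i<j, k} (∂g_{ij}/∂x_k) dx_k ∧ dx_i ∧ dx_j.
Expand each term, using dx_k ∧ dx_i ∧ dx_j = sgn(permutation) dx_{(a)} ∧ dx_{(b)} ∧ dx_{(c)} with (a < b < c) sorted:
  d(z^2) includes (∂/∂z)(z^2) dz = (2*z) dz, which multiplied by dx ∧ dy gives (2*z) dx ∧ dy ∧ dz
Collecting like 3-forms: d(omega) = (2*z) dx ∧ dy ∧ dz.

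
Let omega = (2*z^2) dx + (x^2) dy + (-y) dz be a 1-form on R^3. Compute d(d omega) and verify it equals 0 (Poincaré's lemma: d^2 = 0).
d(d omega) = 0

Step 1: d omega = sum_{i<j} (∂f_j/∂x_i - ∂f_i/∂x_j) dx_i ∧ dx_j:
  coeff of dx ∧ dy: 2*x
  coeff of dx ∧ dz: -4*z
  coeff of dy ∧ dz: -1
Step 2: Apply d again to each 2-form coefficient. The only possible 3-form in R^3 is dx ∧ dy ∧ dz, with coefficient
  ∂(coeff of dy∧dz)/∂x - ∂(coeff of dx∧dz)/∂y + ∂(coeff of dx∧dy)/∂z
  = ∂/∂x (-1) - ∂/∂y (-4*z) + ∂/∂z (2*x).
Each of these terms simplifies to sums of mixed partials that cancel in pairs. The result is 0 (by equality of mixed partials for smooth functions — Schwarz / Clairaut).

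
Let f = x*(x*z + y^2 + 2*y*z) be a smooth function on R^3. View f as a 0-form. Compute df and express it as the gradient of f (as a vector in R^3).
df = (2*x*z + y^2 + 2*y*z) dx + (2*x*(y + z)) dy + (x*(x + 2*y)) dz; grad f = (2*x*z + y^2 + 2*y*z, 2*x*(y + z), x*(x + 2*y))

For a 0-form f, d f = (∂f/∂x) dx + (∂f/∂y) dy + (∂f/∂z) dz. The components of the vector representation are exactly the entries of grad f in Cartesian coordinates:
  ∂f/∂x = 2*x*z + y^2 + 2*y*z
  ∂f/∂y = 2*x*(y + z)
  ∂f/∂z = x*(x + 2*y).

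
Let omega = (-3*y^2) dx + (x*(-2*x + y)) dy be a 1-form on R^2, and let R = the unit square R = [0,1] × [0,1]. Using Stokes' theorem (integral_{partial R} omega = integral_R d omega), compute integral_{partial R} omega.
integral_(partial R) omega = 3/2

Stokes: integral_partial_R omega = integral_R d omega with d omega = (∂Q/∂x - ∂P/∂y) dx ∧ dy.
  ∂Q/∂x = -4*x + y
  ∂P/∂y = -6*y
  integrand = ∂Q/∂x - ∂P/∂y = -4*x + 7*y.
Integrating over R: integral_0^1 integral_0^1 (-4*x + 7*y) dx dy = 3/2.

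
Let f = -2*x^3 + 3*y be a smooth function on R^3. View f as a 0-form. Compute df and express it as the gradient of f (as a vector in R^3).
df = (-6*x^2) dx + (3) dy + (0) dz; grad f = (-6*x^2, 3, 0)

For a 0-form f, d f = (∂f/∂x) dx + (∂f/∂y) dy + (∂f/∂z) dz. The components of the vector representation are exactly the entries of grad f in Cartesian coordinates:
  ∂f/∂x = -6*x^2
  ∂f/∂y = 3
  ∂f/∂z = 0.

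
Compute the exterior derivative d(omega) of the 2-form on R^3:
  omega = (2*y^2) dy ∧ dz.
d(omega) = 0

For a 2-form omega = sum_{i<j} g_{ij} dx_i ∧ dx_j, the exterior derivative is
  d(omega) = sum_{i<j} d(g_{ij}) ∧ dx_i ∧ dx_j = sum_{i<j, k} (∂g_{ij}/∂x_k) dx_k ∧ dx_i ∧ dx_j.
Expand each term, using dx_k ∧ dx_i ∧ dx_j = sgn(permutation) dx_{(a)} ∧ dx_{(b)} ∧ dx_{(c)} with (a < b < c) sorted:

Collecting like 3-forms: d(omega) = 0.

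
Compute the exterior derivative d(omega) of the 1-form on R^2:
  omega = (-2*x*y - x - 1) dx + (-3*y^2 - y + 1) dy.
d(omega) = (2*x) dx ∧ dy

For a 1-form omega = sum_i f_i dx_i, the exterior derivative is
  d(omega) = sum_{i < j} (∂f_j/∂x_i - ∂f_i/∂x_j) dx_i ∧ dx_j.
  coefficient of dx ∧ dy: ∂f_2/∂x - ∂f_1/∂y = ∂(-3*y^2 - y + 1)/∂x - ∂(-2*x*y - x - 1)/∂y = 2*x
Assembling: d(omega) = (2*x) dx ∧ dy.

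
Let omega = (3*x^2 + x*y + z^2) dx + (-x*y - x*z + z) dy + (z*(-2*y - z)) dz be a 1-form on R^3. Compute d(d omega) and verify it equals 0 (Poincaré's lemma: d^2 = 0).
d(d omega) = 0

Step 1: d omega = sum_{i<j} (∂f_j/∂x_i - ∂f_i/∂x_j) dx_i ∧ dx_j:
  coeff of dx ∧ dy: -x - y - z
  coeff of dx ∧ dz: -2*z
  coeff of dy ∧ dz: x - 2*z - 1
Step 2: Apply d again to each 2-form coefficient. The only possible 3-form in R^3 is dx ∧ dy ∧ dz, with coefficient
  ∂(coeff of dy∧dz)/∂x - ∂(coeff of dx∧dz)/∂y + ∂(coeff of dx∧dy)/∂z
  = ∂/∂x (x - 2*z - 1) - ∂/∂y (-2*z) + ∂/∂z (-x - y - z).
Each of these terms simplifies to sums of mixed partials that cancel in pairs. The result is 0 (by equality of mixed partials for smooth functions — Schwarz / Clairaut).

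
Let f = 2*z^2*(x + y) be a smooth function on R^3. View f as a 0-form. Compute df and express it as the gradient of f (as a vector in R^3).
df = (2*z^2) dx + (2*z^2) dy + (4*z*(x + y)) dz; grad f = (2*z^2, 2*z^2, 4*z*(x + y))

For a 0-form f, d f = (∂f/∂x) dx + (∂f/∂y) dy + (∂f/∂z) dz. The components of the vector representation are exactly the entries of grad f in Cartesian coordinates:
  ∂f/∂x = 2*z^2
  ∂f/∂y = 2*z^2
  ∂f/∂z = 4*z*(x + y).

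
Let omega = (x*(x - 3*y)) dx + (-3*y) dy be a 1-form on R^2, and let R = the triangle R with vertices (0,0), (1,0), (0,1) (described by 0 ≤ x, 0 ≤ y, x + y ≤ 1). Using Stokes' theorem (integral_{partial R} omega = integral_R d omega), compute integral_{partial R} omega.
integral_(partial R) omega = 1/2

Stokes: integral_partial_R omega = integral_R d omega with d omega = (∂Q/∂x - ∂P/∂y) dx ∧ dy.
  ∂Q/∂x = 0
  ∂P/∂y = -3*x
  integrand = ∂Q/∂x - ∂P/∂y = 3*x.
Integrating over R: integral_0^1 integral_0^{1-x} (3*x) dy dx = 1/2.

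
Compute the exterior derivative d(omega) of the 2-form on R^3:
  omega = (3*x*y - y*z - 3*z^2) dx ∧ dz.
d(omega) = (-3*x + z) dx ∧ dy ∧ dz

For a 2-form omega = sum_{i<j} g_{ij} dx_i ∧ dx_j, the exterior derivative is
  d(omega) = sum_{i<j} d(g_{ij}) ∧ dx_i ∧ dx_j = sum_{i<j, k} (∂g_{ij}/∂x_k) dx_k ∧ dx_i ∧ dx_j.
Expand each term, using dx_k ∧ dx_i ∧ dx_j = sgn(permutation) dx_{(a)} ∧ dx_{(b)} ∧ dx_{(c)} with (a < b < c) sorted:
  d(3*x*y - y*z - 3*z^2) includes (∂/∂y)(3*x*y - y*z - 3*z^2) dy = (3*x - z) dy, which multiplied by dx ∧ dz gives (-3*x + z) dx ∧ dy ∧ dz
Collecting like 3-forms: d(omega) = (-3*x + z) dx ∧ dy ∧ dz.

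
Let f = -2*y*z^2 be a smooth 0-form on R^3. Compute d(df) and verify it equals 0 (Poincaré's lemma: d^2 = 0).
d(df) = 0

Step 1: df = sum_i (∂f/∂x_i) dx_i = (0) dx + (-2*z^2) dy + (-4*y*z) dz.
Step 2: Apply d again. Using the 1-form formula, the coefficient of dx ∧ dy in d(df) is ∂^2 f/∂x ∂y - ∂^2 f/∂y ∂x = (0) - (0) = 0 (equality of mixed partials for smooth f).
Similarly for dx ∧ dz and dy ∧ dz — all coefficients vanish. So d(df) = 0.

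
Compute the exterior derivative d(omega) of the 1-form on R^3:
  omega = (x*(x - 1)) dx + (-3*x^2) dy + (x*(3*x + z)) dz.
d(omega) = (-6*x) dx ∧ dy + (6*x + z) dx ∧ dz

For a 1-form omega = sum_i f_i dx_i, the exterior derivative is
  d(omega) = sum_{i < j} (∂f_j/∂x_i - ∂f_i/∂x_j) dx_i ∧ dx_j.
  coefficient of dx ∧ dy: ∂f_2/∂x - ∂f_1/∂y = ∂(-3*x^2)/∂x - ∂(x*(x - 1))/∂y = -6*x
  coefficient of dx ∧ dz: ∂f_3/∂x - ∂f_1/∂z = ∂(x*(3*x + z))/∂x - ∂(x*(x - 1))/∂z = 6*x + z
Assembling: d(omega) = (-6*x) dx ∧ dy + (6*x + z) dx ∧ dz.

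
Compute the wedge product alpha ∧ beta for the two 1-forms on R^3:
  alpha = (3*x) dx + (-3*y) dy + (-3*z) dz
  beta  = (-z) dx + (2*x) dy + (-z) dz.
alpha ∧ beta = (6*x^2 - 3*y*z) dx ∧ dy + (-3*z*(x + z)) dx ∧ dz + (3*z*(2*x + y)) dy ∧ dz

Distribute the wedge, using dx_i ∧ dx_j = -dx_j ∧ dx_i and dx_i ∧ dx_i = 0. For each pair (i, j) with i < j, the coefficient of dx_i ∧ dx_j in alpha ∧ beta is (alpha_i * beta_j - alpha_j * beta_i). Collecting: alpha ∧ beta = (6*x^2 - 3*y*z) dx ∧ dy + (-3*z*(x + z)) dx ∧ dz + (3*z*(2*x + y)) dy ∧ dz.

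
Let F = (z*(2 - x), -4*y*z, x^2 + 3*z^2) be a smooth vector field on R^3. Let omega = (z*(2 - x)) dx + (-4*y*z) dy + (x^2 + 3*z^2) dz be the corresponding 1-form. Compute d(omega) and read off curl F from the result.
d(omega) = (4*y) dy ∧ dz + (2 - 3*x) dz ∧ dx + (0) dx ∧ dy; curl F = (4*y, 2 - 3*x, 0)

d omega = sum_{i<j} (∂f_j/∂x_i - ∂f_i/∂x_j) dx_i ∧ dx_j. Under the identification (dy ∧ dz, dz ∧ dx, dx ∧ dy) ↔ (e_x, e_y, e_z), the coefficients are exactly the components of curl F. Compute:
  ∂R/∂y - ∂Q/∂z = (0) - (-4*y) = 4*y
  ∂P/∂z - ∂R/∂x = (2 - x) - (2*x) = 2 - 3*x
  ∂Q/∂x - ∂P/∂y = (0) - (0) = 0.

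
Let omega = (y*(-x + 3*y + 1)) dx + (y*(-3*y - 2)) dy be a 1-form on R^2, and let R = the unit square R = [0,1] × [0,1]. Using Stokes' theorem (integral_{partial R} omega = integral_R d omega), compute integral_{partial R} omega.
integral_(partial R) omega = -7/2

Stokes: integral_partial_R omega = integral_R d omega with d omega = (∂Q/∂x - ∂P/∂y) dx ∧ dy.
  ∂Q/∂x = 0
  ∂P/∂y = -x + 6*y + 1
  integrand = ∂Q/∂x - ∂P/∂y = x - 6*y - 1.
Integrating over R: integral_0^1 integral_0^1 (x - 6*y - 1) dx dy = -7/2.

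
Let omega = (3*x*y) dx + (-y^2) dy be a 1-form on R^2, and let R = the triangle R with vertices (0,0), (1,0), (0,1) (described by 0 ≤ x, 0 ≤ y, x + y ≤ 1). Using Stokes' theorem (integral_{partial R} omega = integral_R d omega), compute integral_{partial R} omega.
integral_(partial R) omega = -1/2

Stokes: integral_partial_R omega = integral_R d omega with d omega = (∂Q/∂x - ∂P/∂y) dx ∧ dy.
  ∂Q/∂x = 0
  ∂P/∂y = 3*x
  integrand = ∂Q/∂x - ∂P/∂y = -3*x.
Integrating over R: integral_0^1 integral_0^{1-x} (-3*x) dy dx = -1/2.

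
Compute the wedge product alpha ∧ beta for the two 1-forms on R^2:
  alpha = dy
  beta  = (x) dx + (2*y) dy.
alpha ∧ beta = (-x) dx ∧ dy

Distribute the wedge, using dx_i ∧ dx_j = -dx_j ∧ dx_i and dx_i ∧ dx_i = 0. For each pair (i, j) with i < j, the coefficient of dx_i ∧ dx_j in alpha ∧ beta is (alpha_i * beta_j - alpha_j * beta_i). Collecting: alpha ∧ beta = (-x) dx ∧ dy.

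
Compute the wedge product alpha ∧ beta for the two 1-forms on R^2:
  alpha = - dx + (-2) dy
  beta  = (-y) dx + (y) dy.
alpha ∧ beta = (-3*y) dx ∧ dy

Distribute the wedge, using dx_i ∧ dx_j = -dx_j ∧ dx_i and dx_i ∧ dx_i = 0. For each pair (i, j) with i < j, the coefficient of dx_i ∧ dx_j in alpha ∧ beta is (alpha_i * beta_j - alpha_j * beta_i). Collecting: alpha ∧ beta = (-3*y) dx ∧ dy.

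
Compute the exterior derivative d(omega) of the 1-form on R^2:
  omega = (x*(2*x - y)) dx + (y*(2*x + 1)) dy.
d(omega) = (x + 2*y) dx ∧ dy

For a 1-form omega = sum_i f_i dx_i, the exterior derivative is
  d(omega) = sum_{i < j} (∂f_j/∂x_i - ∂f_i/∂x_j) dx_i ∧ dx_j.
  coefficient of dx ∧ dy: ∂f_2/∂x - ∂f_1/∂y = ∂(y*(2*x + 1))/∂x - ∂(x*(2*x - y))/∂y = x + 2*y
Assembling: d(omega) = (x + 2*y) dx ∧ dy.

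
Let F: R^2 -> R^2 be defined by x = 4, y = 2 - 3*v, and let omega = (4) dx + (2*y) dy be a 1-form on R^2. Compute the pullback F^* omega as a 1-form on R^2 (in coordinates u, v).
F^* omega = (18*v - 12) dv

Using F^*(f dg) = (f ∘ F) d(g ∘ F), substitute each coordinate x_i by F_i(u, v) in f_i, and replace dx_i by d F_i = (∂F_i/∂u) du + (∂F_i/∂v) dv.
  For the x component: f_1(F) = 4; d F_1 = (0) du + (0) dv
  For the y component: f_2(F) = 4 - 6*v; d F_2 = (0) du + (-3) dv
Combining and collecting du, dv coefficients:
  coeff of du: 0
  coeff of dv: 18*v - 12
F^* omega = (18*v - 12) dv.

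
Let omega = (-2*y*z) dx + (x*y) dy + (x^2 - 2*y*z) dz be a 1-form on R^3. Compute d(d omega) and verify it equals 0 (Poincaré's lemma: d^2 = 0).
d(d omega) = 0

Step 1: d omega = sum_{i<j} (∂f_j/∂x_i - ∂f_i/∂x_j) dx_i ∧ dx_j:
  coeff of dx ∧ dy: y + 2*z
  coeff of dx ∧ dz: 2*x + 2*y
  coeff of dy ∧ dz: -2*z
Step 2: Apply d again to each 2-form coefficient. The only possible 3-form in R^3 is dx ∧ dy ∧ dz, with coefficient
  ∂(coeff of dy∧dz)/∂x - ∂(coeff of dx∧dz)/∂y + ∂(coeff of dx∧dy)/∂z
  = ∂/∂x (-2*z) - ∂/∂y (2*x + 2*y) + ∂/∂z (y + 2*z).
Each of these terms simplifies to sums of mixed partials that cancel in pairs. The result is 0 (by equality of mixed partials for smooth functions — Schwarz / Clairaut).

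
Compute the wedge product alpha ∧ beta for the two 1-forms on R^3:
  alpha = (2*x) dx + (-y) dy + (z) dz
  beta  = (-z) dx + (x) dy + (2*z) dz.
alpha ∧ beta = (2*x^2 - y*z) dx ∧ dy + (z*(4*x + z)) dx ∧ dz + (-z*(x + 2*y)) dy ∧ dz

Distribute the wedge, using dx_i ∧ dx_j = -dx_j ∧ dx_i and dx_i ∧ dx_i = 0. For each pair (i, j) with i < j, the coefficient of dx_i ∧ dx_j in alpha ∧ beta is (alpha_i * beta_j - alpha_j * beta_i). Collecting: alpha ∧ beta = (2*x^2 - y*z) dx ∧ dy + (z*(4*x + z)) dx ∧ dz + (-z*(x + 2*y)) dy ∧ dz.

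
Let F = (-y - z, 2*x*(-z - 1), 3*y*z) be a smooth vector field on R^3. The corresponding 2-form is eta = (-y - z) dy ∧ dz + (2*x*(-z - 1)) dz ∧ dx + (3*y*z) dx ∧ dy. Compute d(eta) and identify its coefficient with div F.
d(eta) = (3*y) dx ∧ dy ∧ dz; div F = 3*y

For a 2-form in R^3 of the form above, applying d gives a 3-form with coefficient ∂P/∂x + ∂Q/∂y + ∂R/∂z:
  ∂P/∂x = 0
  ∂Q/∂y = 0
  ∂R/∂z = 3*y
Sum = 3*y, which is exactly div F.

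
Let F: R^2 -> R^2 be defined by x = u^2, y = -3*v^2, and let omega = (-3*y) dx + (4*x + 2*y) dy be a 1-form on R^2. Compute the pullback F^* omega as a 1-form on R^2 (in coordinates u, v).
F^* omega = (18*u*v^2) du + (-24*u^2*v + 36*v^3) dv

Using F^*(f dg) = (f ∘ F) d(g ∘ F), substitute each coordinate x_i by F_i(u, v) in f_i, and replace dx_i by d F_i = (∂F_i/∂u) du + (∂F_i/∂v) dv.
  For the x component: f_1(F) = 9*v^2; d F_1 = (2*u) du + (0) dv
  For the y component: f_2(F) = 4*u^2 - 6*v^2; d F_2 = (0) du + (-6*v) dv
Combining and collecting du, dv coefficients:
  coeff of du: 18*u*v^2
  coeff of dv: -24*u^2*v + 36*v^3
F^* omega = (18*u*v^2) du + (-24*u^2*v + 36*v^3) dv.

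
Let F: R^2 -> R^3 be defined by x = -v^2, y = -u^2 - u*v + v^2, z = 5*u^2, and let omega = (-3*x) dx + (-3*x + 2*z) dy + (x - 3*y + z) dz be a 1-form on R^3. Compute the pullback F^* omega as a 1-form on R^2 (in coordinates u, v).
F^* omega = (60*u^3 + 20*u^2*v - 46*u*v^2 - 3*v^3) du + (u*(-10*u^2 + 20*u*v - 3*v^2)) dv

Using F^*(f dg) = (f ∘ F) d(g ∘ F), substitute each coordinate x_i by F_i(u, v) in f_i, and replace dx_i by d F_i = (∂F_i/∂u) du + (∂F_i/∂v) dv.
  For the x component: f_1(F) = 3*v^2; d F_1 = (0) du + (-2*v) dv
  For the y component: f_2(F) = 10*u^2 + 3*v^2; d F_2 = (-2*u - v) du + (-u + 2*v) dv
  For the z component: f_3(F) = 8*u^2 + 3*u*v - 4*v^2; d F_3 = (10*u) du + (0) dv
Combining and collecting du, dv coefficients:
  coeff of du: 60*u^3 + 20*u^2*v - 46*u*v^2 - 3*v^3
  coeff of dv: u*(-10*u^2 + 20*u*v - 3*v^2)
F^* omega = (60*u^3 + 20*u^2*v - 46*u*v^2 - 3*v^3) du + (u*(-10*u^2 + 20*u*v - 3*v^2)) dv.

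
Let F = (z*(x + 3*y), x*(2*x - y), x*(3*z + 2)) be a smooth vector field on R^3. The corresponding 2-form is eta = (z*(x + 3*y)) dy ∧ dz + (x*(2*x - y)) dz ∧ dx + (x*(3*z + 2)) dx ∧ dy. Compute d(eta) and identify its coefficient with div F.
d(eta) = (2*x + z) dx ∧ dy ∧ dz; div F = 2*x + z

For a 2-form in R^3 of the form above, applying d gives a 3-form with coefficient ∂P/∂x + ∂Q/∂y + ∂R/∂z:
  ∂P/∂x = z
  ∂Q/∂y = -x
  ∂R/∂z = 3*x
Sum = 2*x + z, which is exactly div F.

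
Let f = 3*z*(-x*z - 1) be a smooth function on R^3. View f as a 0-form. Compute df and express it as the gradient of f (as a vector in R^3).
df = (-3*z^2) dx + (0) dy + (-6*x*z - 3) dz; grad f = (-3*z^2, 0, -6*x*z - 3)

For a 0-form f, d f = (∂f/∂x) dx + (∂f/∂y) dy + (∂f/∂z) dz. The components of the vector representation are exactly the entries of grad f in Cartesian coordinates:
  ∂f/∂x = -3*z^2
  ∂f/∂y = 0
  ∂f/∂z = -6*x*z - 3.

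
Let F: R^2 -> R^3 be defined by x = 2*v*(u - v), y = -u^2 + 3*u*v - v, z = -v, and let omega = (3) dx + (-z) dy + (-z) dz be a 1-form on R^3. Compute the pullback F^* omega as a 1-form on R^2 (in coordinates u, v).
F^* omega = (v*(-2*u + 3*v + 6)) du + (3*u*v + 6*u - 14*v) dv

Using F^*(f dg) = (f ∘ F) d(g ∘ F), substitute each coordinate x_i by F_i(u, v) in f_i, and replace dx_i by d F_i = (∂F_i/∂u) du + (∂F_i/∂v) dv.
  For the x component: f_1(F) = 3; d F_1 = (2*v) du + (2*u - 4*v) dv
  For the y component: f_2(F) = v; d F_2 = (-2*u + 3*v) du + (3*u - 1) dv
  For the z component: f_3(F) = v; d F_3 = (0) du + (-1) dv
Combining and collecting du, dv coefficients:
  coeff of du: v*(-2*u + 3*v + 6)
  coeff of dv: 3*u*v + 6*u - 14*v
F^* omega = (v*(-2*u + 3*v + 6)) du + (3*u*v + 6*u - 14*v) dv.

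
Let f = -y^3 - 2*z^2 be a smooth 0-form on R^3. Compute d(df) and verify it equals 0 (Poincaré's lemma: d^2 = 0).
d(df) = 0

Step 1: df = sum_i (∂f/∂x_i) dx_i = (0) dx + (-3*y^2) dy + (-4*z) dz.
Step 2: Apply d again. Using the 1-form formula, the coefficient of dx ∧ dy in d(df) is ∂^2 f/∂x ∂y - ∂^2 f/∂y ∂x = (0) - (0) = 0 (equality of mixed partials for smooth f).
Similarly for dx ∧ dz and dy ∧ dz — all coefficients vanish. So d(df) = 0.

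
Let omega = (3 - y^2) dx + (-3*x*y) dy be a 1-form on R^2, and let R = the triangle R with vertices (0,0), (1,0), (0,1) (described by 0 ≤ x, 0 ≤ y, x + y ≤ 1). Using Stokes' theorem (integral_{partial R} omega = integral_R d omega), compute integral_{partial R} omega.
integral_(partial R) omega = -1/6

Stokes: integral_partial_R omega = integral_R d omega with d omega = (∂Q/∂x - ∂P/∂y) dx ∧ dy.
  ∂Q/∂x = -3*y
  ∂P/∂y = -2*y
  integrand = ∂Q/∂x - ∂P/∂y = -y.
Integrating over R: integral_0^1 integral_0^{1-x} (-y) dy dx = -1/6.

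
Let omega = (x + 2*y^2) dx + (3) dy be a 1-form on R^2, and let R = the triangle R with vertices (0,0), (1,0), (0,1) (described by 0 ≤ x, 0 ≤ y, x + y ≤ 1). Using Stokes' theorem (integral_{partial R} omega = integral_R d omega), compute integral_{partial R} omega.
integral_(partial R) omega = -2/3

Stokes: integral_partial_R omega = integral_R d omega with d omega = (∂Q/∂x - ∂P/∂y) dx ∧ dy.
  ∂Q/∂x = 0
  ∂P/∂y = 4*y
  integrand = ∂Q/∂x - ∂P/∂y = -4*y.
Integrating over R: integral_0^1 integral_0^{1-x} (-4*y) dy dx = -2/3.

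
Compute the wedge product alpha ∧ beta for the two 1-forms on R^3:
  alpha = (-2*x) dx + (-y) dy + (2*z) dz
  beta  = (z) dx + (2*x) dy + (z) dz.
alpha ∧ beta = (-4*x^2 + y*z) dx ∧ dy + (-2*z*(x + z)) dx ∧ dz + (-z*(4*x + y)) dy ∧ dz

Distribute the wedge, using dx_i ∧ dx_j = -dx_j ∧ dx_i and dx_i ∧ dx_i = 0. For each pair (i, j) with i < j, the coefficient of dx_i ∧ dx_j in alpha ∧ beta is (alpha_i * beta_j - alpha_j * beta_i). Collecting: alpha ∧ beta = (-4*x^2 + y*z) dx ∧ dy + (-2*z*(x + z)) dx ∧ dz + (-z*(4*x + y)) dy ∧ dz.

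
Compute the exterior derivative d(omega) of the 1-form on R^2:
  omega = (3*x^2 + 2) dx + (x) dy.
d(omega) = (1) dx ∧ dy

For a 1-form omega = sum_i f_i dx_i, the exterior derivative is
  d(omega) = sum_{i < j} (∂f_j/∂x_i - ∂f_i/∂x_j) dx_i ∧ dx_j.
  coefficient of dx ∧ dy: ∂f_2/∂x - ∂f_1/∂y = ∂(x)/∂x - ∂(3*x^2 + 2)/∂y = 1
Assembling: d(omega) = (1) dx ∧ dy.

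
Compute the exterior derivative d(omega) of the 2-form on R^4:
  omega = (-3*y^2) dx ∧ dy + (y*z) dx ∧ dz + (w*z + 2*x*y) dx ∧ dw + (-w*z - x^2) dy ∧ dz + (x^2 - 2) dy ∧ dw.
d(omega) = (-2*x - z) dx ∧ dy ∧ dz + (-w) dx ∧ dz ∧ dw + (-z) dy ∧ dz ∧ dw

For a 2-form omega = sum_{i<j} g_{ij} dx_i ∧ dx_j, the exterior derivative is
  d(omega) = sum_{i<j} d(g_{ij}) ∧ dx_i ∧ dx_j = sum_{i<j, k} (∂g_{ij}/∂x_k) dx_k ∧ dx_i ∧ dx_j.
Expand each term, using dx_k ∧ dx_i ∧ dx_j = sgn(permutation) dx_{(a)} ∧ dx_{(b)} ∧ dx_{(c)} with (a < b < c) sorted:
  d(y*z) includes (∂/∂y)(y*z) dy = (z) dy, which multiplied by dx ∧ dz gives (-z) dx ∧ dy ∧ dz
  d(w*z + 2*x*y) includes (∂/∂y)(w*z + 2*x*y) dy = (2*x) dy, which multiplied by dx ∧ dw gives (-2*x) dx ∧ dy ∧ dw
  d(w*z + 2*x*y) includes (∂/∂z)(w*z + 2*x*y) dz = (w) dz, which multiplied by dx ∧ dw gives (-w) dx ∧ dz ∧ dw
  d(-w*z - x^2) includes (∂/∂x)(-w*z - x^2) dx = (-2*x) dx, which multiplied by dy ∧ dz gives (-2*x) dx ∧ dy ∧ dz
  d(-w*z - x^2) includes (∂/∂w)(-w*z - x^2) dw = (-z) dw, which multiplied by dy ∧ dz gives (-z) dy ∧ dz ∧ dw
  d(x^2 - 2) includes (∂/∂x)(x^2 - 2) dx = (2*x) dx, which multiplied by dy ∧ dw gives (2*x) dx ∧ dy ∧ dw
Collecting like 3-forms: d(omega) = (-2*x - z) dx ∧ dy ∧ dz + (-w) dx ∧ dz ∧ dw + (-z) dy ∧ dz ∧ dw.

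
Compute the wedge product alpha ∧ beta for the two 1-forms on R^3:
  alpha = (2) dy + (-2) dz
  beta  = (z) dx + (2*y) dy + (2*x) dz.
alpha ∧ beta = (-2*z) dx ∧ dy + (4*x + 4*y) dy ∧ dz + (2*z) dx ∧ dz

Distribute the wedge, using dx_i ∧ dx_j = -dx_j ∧ dx_i and dx_i ∧ dx_i = 0. For each pair (i, j) with i < j, the coefficient of dx_i ∧ dx_j in alpha ∧ beta is (alpha_i * beta_j - alpha_j * beta_i). Collecting: alpha ∧ beta = (-2*z) dx ∧ dy + (4*x + 4*y) dy ∧ dz + (2*z) dx ∧ dz.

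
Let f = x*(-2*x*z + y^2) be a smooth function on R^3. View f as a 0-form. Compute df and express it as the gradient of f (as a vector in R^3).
df = (-4*x*z + y^2) dx + (2*x*y) dy + (-2*x^2) dz; grad f = (-4*x*z + y^2, 2*x*y, -2*x^2)

For a 0-form f, d f = (∂f/∂x) dx + (∂f/∂y) dy + (∂f/∂z) dz. The components of the vector representation are exactly the entries of grad f in Cartesian coordinates:
  ∂f/∂x = -4*x*z + y^2
  ∂f/∂y = 2*x*y
  ∂f/∂z = -2*x^2.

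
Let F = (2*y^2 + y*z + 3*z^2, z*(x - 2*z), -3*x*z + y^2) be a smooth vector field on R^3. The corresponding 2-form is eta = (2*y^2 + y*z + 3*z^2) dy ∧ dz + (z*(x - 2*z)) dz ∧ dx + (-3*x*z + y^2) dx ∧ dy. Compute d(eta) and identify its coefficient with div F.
d(eta) = (-3*x) dx ∧ dy ∧ dz; div F = -3*x

For a 2-form in R^3 of the form above, applying d gives a 3-form with coefficient ∂P/∂x + ∂Q/∂y + ∂R/∂z:
  ∂P/∂x = 0
  ∂Q/∂y = 0
  ∂R/∂z = -3*x
Sum = -3*x, which is exactly div F.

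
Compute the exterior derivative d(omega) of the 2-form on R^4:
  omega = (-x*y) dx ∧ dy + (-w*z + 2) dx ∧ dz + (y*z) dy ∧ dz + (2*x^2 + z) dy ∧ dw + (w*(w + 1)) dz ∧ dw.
d(omega) = (-z) dx ∧ dz ∧ dw + (4*x) dx ∧ dy ∧ dw + (-1) dy ∧ dz ∧ dw

For a 2-form omega = sum_{i<j} g_{ij} dx_i ∧ dx_j, the exterior derivative is
  d(omega) = sum_{i<j} d(g_{ij}) ∧ dx_i ∧ dx_j = sum_{i<j, k} (∂g_{ij}/∂x_k) dx_k ∧ dx_i ∧ dx_j.
Expand each term, using dx_k ∧ dx_i ∧ dx_j = sgn(permutation) dx_{(a)} ∧ dx_{(b)} ∧ dx_{(c)} with (a < b < c) sorted:
  d(-w*z + 2) includes (∂/∂w)(-w*z + 2) dw = (-z) dw, which multiplied by dx ∧ dz gives (-z) dx ∧ dz ∧ dw
  d(2*x^2 + z) includes (∂/∂x)(2*x^2 + z) dx = (4*x) dx, which multiplied by dy ∧ dw gives (4*x) dx ∧ dy ∧ dw
  d(2*x^2 + z) includes (∂/∂z)(2*x^2 + z) dz = (1) dz, which multiplied by dy ∧ dw gives (-1) dy ∧ dz ∧ dw
Collecting like 3-forms: d(omega) = (-z) dx ∧ dz ∧ dw + (4*x) dx ∧ dy ∧ dw + (-1) dy ∧ dz ∧ dw.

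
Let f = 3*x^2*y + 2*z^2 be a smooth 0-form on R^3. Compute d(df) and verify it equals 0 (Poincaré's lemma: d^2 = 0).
d(df) = 0

Step 1: df = sum_i (∂f/∂x_i) dx_i = (6*x*y) dx + (3*x^2) dy + (4*z) dz.
Step 2: Apply d again. Using the 1-form formula, the coefficient of dx ∧ dy in d(df) is ∂^2 f/∂x ∂y - ∂^2 f/∂y ∂x = (6*x) - (6*x) = 0 (equality of mixed partials for smooth f).
Similarly for dx ∧ dz and dy ∧ dz — all coefficients vanish. So d(df) = 0.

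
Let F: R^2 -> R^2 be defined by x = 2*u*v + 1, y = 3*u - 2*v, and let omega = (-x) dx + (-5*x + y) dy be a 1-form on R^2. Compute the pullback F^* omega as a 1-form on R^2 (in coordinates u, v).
F^* omega = (-4*u*v^2 - 30*u*v + 9*u - 8*v - 15) du + (-4*u^2*v + 20*u*v - 8*u + 4*v + 10) dv

Using F^*(f dg) = (f ∘ F) d(g ∘ F), substitute each coordinate x_i by F_i(u, v) in f_i, and replace dx_i by d F_i = (∂F_i/∂u) du + (∂F_i/∂v) dv.
  For the x component: f_1(F) = -2*u*v - 1; d F_1 = (2*v) du + (2*u) dv
  For the y component: f_2(F) = -10*u*v + 3*u - 2*v - 5; d F_2 = (3) du + (-2) dv
Combining and collecting du, dv coefficients:
  coeff of du: -4*u*v^2 - 30*u*v + 9*u - 8*v - 15
  coeff of dv: -4*u^2*v + 20*u*v - 8*u + 4*v + 10
F^* omega = (-4*u*v^2 - 30*u*v + 9*u - 8*v - 15) du + (-4*u^2*v + 20*u*v - 8*u + 4*v + 10) dv.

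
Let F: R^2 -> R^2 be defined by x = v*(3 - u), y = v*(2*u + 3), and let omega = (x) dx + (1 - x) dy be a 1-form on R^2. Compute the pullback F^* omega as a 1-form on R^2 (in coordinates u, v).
F^* omega = (v*(3*u*v - 9*v + 2)) du + (3*u^2*v - 9*u*v + 2*u + 3) dv

Using F^*(f dg) = (f ∘ F) d(g ∘ F), substitute each coordinate x_i by F_i(u, v) in f_i, and replace dx_i by d F_i = (∂F_i/∂u) du + (∂F_i/∂v) dv.
  For the x component: f_1(F) = v*(3 - u); d F_1 = (-v) du + (3 - u) dv
  For the y component: f_2(F) = u*v - 3*v + 1; d F_2 = (2*v) du + (2*u + 3) dv
Combining and collecting du, dv coefficients:
  coeff of du: v*(3*u*v - 9*v + 2)
  coeff of dv: 3*u^2*v - 9*u*v + 2*u + 3
F^* omega = (v*(3*u*v - 9*v + 2)) du + (3*u^2*v - 9*u*v + 2*u + 3) dv.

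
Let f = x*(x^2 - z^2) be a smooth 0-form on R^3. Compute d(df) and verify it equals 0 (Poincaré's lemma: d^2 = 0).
d(df) = 0

Step 1: df = sum_i (∂f/∂x_i) dx_i = (3*x^2 - z^2) dx + (0) dy + (-2*x*z) dz.
Step 2: Apply d again. Using the 1-form formula, the coefficient of dx ∧ dy in d(df) is ∂^2 f/∂x ∂y - ∂^2 f/∂y ∂x = (0) - (0) = 0 (equality of mixed partials for smooth f).
Similarly for dx ∧ dz and dy ∧ dz — all coefficients vanish. So d(df) = 0.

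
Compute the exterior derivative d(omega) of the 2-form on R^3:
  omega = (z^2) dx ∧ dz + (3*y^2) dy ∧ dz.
d(omega) = 0

For a 2-form omega = sum_{i<j} g_{ij} dx_i ∧ dx_j, the exterior derivative is
  d(omega) = sum_{i<j} d(g_{ij}) ∧ dx_i ∧ dx_j = sum_{i<j, k} (∂g_{ij}/∂x_k) dx_k ∧ dx_i ∧ dx_j.
Expand each term, using dx_k ∧ dx_i ∧ dx_j = sgn(permutation) dx_{(a)} ∧ dx_{(b)} ∧ dx_{(c)} with (a < b < c) sorted:

Collecting like 3-forms: d(omega) = 0.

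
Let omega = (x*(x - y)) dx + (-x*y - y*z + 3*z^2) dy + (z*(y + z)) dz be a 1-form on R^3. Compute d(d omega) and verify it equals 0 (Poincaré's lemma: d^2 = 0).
d(d omega) = 0

Step 1: d omega = sum_{i<j} (∂f_j/∂x_i - ∂f_i/∂x_j) dx_i ∧ dx_j:
  coeff of dx ∧ dy: x - y
  coeff of dx ∧ dz: 0
  coeff of dy ∧ dz: y - 5*z
Step 2: Apply d again to each 2-form coefficient. The only possible 3-form in R^3 is dx ∧ dy ∧ dz, with coefficient
  ∂(coeff of dy∧dz)/∂x - ∂(coeff of dx∧dz)/∂y + ∂(coeff of dx∧dy)/∂z
  = ∂/∂x (y - 5*z) - ∂/∂y (0) + ∂/∂z (x - y).
Each of these terms simplifies to sums of mixed partials that cancel in pairs. The result is 0 (by equality of mixed partials for smooth functions — Schwarz / Clairaut).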